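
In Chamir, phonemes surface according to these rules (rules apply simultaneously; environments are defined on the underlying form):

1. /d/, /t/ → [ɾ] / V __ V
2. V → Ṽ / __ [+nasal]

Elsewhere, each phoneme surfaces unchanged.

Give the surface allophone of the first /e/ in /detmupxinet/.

/e/ — between /d/ and /t/; rule 2 does not apply here → [e].

[e]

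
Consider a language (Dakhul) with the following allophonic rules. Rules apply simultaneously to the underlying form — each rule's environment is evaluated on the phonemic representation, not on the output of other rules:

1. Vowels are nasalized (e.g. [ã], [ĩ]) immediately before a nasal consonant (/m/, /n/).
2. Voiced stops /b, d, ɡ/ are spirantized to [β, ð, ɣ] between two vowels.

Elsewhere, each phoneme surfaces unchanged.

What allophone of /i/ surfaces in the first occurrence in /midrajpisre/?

[i]

/i/ (between /m/ and /d/) is in the target of rule 1 but the environment (before a nasal consonant) is not met → [i].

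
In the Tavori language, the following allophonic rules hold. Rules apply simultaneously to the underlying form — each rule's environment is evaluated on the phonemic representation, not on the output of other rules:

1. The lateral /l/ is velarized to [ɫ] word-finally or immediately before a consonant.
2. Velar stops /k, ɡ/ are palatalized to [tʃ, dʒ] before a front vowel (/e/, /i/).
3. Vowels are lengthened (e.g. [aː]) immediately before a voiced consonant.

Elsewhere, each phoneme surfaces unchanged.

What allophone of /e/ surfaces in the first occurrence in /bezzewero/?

[eː]

Rule 3 applies to /e/ (between /b/ and /z/: before a voiced consonant) → [eː].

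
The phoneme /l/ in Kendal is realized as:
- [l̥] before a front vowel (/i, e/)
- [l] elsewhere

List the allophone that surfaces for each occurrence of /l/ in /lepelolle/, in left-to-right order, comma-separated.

Occurrence 1 (position 1): before a front vowel (/i, e/) → [l̥].
Occurrence 2 (position 5): no conditioning environment matches → elsewhere allophone [l].
Occurrence 3 (position 7): no conditioning environment matches → elsewhere allophone [l].
Occurrence 4 (position 8): before a front vowel (/i, e/) → [l̥].

[l̥], [l], [l], [l̥]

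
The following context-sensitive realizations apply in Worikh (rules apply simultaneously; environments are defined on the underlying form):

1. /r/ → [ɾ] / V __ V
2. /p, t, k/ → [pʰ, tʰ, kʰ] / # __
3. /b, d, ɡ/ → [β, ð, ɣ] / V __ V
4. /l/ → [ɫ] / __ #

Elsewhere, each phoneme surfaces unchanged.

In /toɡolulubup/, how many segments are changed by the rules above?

Segments that undergo a rule: /t/ → [tʰ] (rule 2); /ɡ/ → [ɣ] (rule 3); /b/ → [β] (rule 3).
All other segments surface unchanged.

3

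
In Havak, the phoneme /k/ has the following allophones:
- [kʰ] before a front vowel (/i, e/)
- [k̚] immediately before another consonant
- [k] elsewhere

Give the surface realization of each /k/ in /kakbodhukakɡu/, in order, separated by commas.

[k], [k̚], [k], [k̚]

Occurrence 1 (position 1): no conditioning environment matches → elsewhere allophone [k].
Occurrence 2 (position 3): immediately before another consonant → [k̚].
Occurrence 3 (position 9): no conditioning environment matches → elsewhere allophone [k].
Occurrence 4 (position 11): immediately before another consonant → [k̚].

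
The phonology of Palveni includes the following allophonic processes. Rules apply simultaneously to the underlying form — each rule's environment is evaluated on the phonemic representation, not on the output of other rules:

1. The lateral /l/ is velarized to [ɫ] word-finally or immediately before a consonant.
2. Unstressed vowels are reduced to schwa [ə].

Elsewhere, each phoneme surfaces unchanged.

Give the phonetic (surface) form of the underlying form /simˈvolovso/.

/s/ — not in any rule's target class → [s].
/i/ (between /s/ and /m/): in an unstressed syllable, so rule 2 applies → [ə].
/m/ — not in any rule's target class → [m].
/v/ — not in any rule's target class → [v].
/o/ (between /v/ and /l/) is in the target of rule 2 but the environment (in an unstressed syllable) is not met → [o].
/l/ — between /o/ and /o/; rule 1 does not apply here → [l].
/o/ (between /l/ and /v/) occurs in an unstressed syllable → [ə] by rule 2.
/v/ stays [v].
/s/ (between /v/ and /o/) is unaffected → [s].
/o/ (word-final): in an unstressed syllable, so rule 2 applies → [ə].

[səmˈvoləvsə]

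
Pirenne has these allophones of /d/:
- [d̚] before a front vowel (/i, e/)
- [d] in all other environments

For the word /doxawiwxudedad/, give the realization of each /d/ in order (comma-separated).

[d], [d̚], [d], [d]

Occurrence 1 (position 1): no conditioning environment matches → elsewhere allophone [d].
Occurrence 2 (position 10): before a front vowel (/i, e/) → [d̚].
Occurrence 3 (position 12): no conditioning environment matches → elsewhere allophone [d].
Occurrence 4 (position 14): no conditioning environment matches → elsewhere allophone [d].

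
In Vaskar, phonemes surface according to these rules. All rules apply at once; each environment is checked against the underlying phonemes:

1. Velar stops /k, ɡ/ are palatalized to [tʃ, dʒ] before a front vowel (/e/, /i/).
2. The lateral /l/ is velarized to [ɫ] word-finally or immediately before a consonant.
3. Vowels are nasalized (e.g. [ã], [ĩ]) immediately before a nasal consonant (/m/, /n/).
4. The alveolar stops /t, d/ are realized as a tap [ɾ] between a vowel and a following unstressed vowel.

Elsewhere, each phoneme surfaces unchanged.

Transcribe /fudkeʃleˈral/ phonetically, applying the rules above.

[fudtʃeʃleˈraɫ]

/u/ (between /f/ and /d/) is in the target of rule 3 but the environment (before a nasal consonant) is not met → [u].
/d/ — between /u/ and /k/; rule 4 does not apply here → [d].
/k/ meets the environment for rule 1 (before a front vowel) → [tʃ].
/e/ — between /k/ and /ʃ/; rule 3 does not apply here → [e].
/l/ (between /ʃ/ and /e/): rule 2 targets it, but not word-finally or immediately before a consonant → unchanged [l].
/e/ (between /l/ and /r/) is in the target of rule 3 but the environment (before a nasal consonant) is not met → [e].
/a/ (between /r/ and /l/) is in the target of rule 3 but the environment (before a nasal consonant) is not met → [a].
/l/ meets the environment for rule 2 (word-finally or immediately before a consonant) → [ɫ].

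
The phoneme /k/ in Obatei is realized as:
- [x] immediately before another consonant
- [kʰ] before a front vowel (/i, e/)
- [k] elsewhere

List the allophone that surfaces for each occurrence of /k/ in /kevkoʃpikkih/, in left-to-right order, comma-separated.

Occurrence 1 (position 1): before a front vowel (/i, e/) → [kʰ].
Occurrence 2 (position 4): no conditioning environment matches → elsewhere allophone [k].
Occurrence 3 (position 9): immediately before another consonant → [x].
Occurrence 4 (position 10): before a front vowel (/i, e/) → [kʰ].

[kʰ], [k], [x], [kʰ]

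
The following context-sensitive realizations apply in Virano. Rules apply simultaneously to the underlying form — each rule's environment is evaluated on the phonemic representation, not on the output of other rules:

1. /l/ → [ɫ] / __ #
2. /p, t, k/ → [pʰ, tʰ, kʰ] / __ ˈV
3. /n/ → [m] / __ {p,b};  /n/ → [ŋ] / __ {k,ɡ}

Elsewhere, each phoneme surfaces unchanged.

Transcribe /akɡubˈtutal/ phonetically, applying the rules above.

[akɡubˈtʰutaɫ]

/a/ stays [a].
/k/ (between /a/ and /ɡ/): rule 2 targets it, but not immediately before a stressed vowel → unchanged [k].
/ɡ/ (between /k/ and /u/) is unaffected → [ɡ].
/u/ (between /ɡ/ and /b/) is unaffected → [u].
/b/ (between /u/ and /t/): no rule targets it → [b].
Rule 2 applies to /t/ (between /b/ and /u/: immediately before a stressed vowel) → [tʰ].
/u/ (between /t/ and /t/) is unaffected → [u].
/t/ (between /u/ and /a/) fails the environment for rule 2, so it stays [t].
/a/ stays [a].
Rule 1 applies to /l/ (word-final: word-finally) → [ɫ].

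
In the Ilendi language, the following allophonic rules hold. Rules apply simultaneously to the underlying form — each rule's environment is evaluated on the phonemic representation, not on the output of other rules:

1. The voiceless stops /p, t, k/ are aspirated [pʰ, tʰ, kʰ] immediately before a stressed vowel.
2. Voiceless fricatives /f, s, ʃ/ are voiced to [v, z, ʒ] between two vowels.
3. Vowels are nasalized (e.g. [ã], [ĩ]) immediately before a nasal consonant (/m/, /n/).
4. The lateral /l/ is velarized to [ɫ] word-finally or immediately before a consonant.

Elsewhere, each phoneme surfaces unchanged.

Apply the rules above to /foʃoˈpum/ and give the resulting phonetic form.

[foʒoˈpʰũm]

/f/ (word-initial) fails the environment for rule 2, so it stays [f].
/o/ — between /f/ and /ʃ/; rule 3 does not apply here → [o].
/ʃ/ — between /o/ and /o/, between two vowels — surfaces as [ʒ] (rule 2).
/o/ (between /ʃ/ and /p/) fails the environment for rule 3, so it stays [o].
/p/ (between /o/ and /u/) occurs immediately before a stressed vowel → [pʰ] by rule 1.
/u/ (between /p/ and /m/): before a nasal consonant, so rule 3 applies → [ũ].
/m/ (word-final): no rule targets it → [m].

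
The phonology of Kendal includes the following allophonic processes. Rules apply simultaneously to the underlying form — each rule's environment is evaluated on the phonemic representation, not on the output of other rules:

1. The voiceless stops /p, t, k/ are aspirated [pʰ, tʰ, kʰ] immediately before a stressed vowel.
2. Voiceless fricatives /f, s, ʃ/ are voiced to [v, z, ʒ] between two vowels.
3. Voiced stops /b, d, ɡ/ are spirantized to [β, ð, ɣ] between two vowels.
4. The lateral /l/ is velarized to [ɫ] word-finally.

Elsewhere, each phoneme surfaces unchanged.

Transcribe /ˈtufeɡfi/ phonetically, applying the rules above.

/t/ (word-initial) occurs immediately before a stressed vowel → [tʰ] by rule 1.
/f/ (between /u/ and /e/): between two vowels, so rule 2 applies → [v].
/ɡ/ (between /e/ and /f/): rule 3 targets it, but not between two vowels → unchanged [ɡ].
/f/ (between /ɡ/ and /i/) is in the target of rule 2 but the environment (between two vowels) is not met → [f].

[ˈtʰuveɡfi]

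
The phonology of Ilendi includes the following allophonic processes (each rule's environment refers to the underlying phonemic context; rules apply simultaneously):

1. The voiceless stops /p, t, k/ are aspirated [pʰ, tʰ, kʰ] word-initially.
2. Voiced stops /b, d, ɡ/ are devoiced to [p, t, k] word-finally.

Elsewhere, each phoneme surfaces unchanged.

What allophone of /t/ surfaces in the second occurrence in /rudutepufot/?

[t]

/t/ — word-final; rule 1 does not apply here → [t].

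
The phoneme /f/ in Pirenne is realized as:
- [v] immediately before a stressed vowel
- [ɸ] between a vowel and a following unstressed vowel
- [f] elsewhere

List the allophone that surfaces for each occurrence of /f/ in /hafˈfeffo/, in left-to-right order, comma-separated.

Occurrence 1 (position 3): no conditioning environment matches → elsewhere allophone [f].
Occurrence 2 (position 4): immediately before a stressed vowel → [v].
Occurrence 3 (position 6): no conditioning environment matches → elsewhere allophone [f].
Occurrence 4 (position 7): no conditioning environment matches → elsewhere allophone [f].

[f], [v], [f], [f]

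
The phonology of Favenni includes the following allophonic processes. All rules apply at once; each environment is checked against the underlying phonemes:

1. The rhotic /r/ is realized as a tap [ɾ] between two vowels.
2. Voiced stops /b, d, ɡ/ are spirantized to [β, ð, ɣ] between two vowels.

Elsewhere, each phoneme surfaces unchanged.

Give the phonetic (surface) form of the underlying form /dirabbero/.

/d/ (word-initial) is in the target of rule 2 but the environment (between two vowels) is not met → [d].
/i/ (between /d/ and /r/): no rule targets it → [i].
/r/ (between /i/ and /a/): between two vowels, so rule 1 applies → [ɾ].
/a/ — not in any rule's target class → [a].
/b/ (between /a/ and /b/) is in the target of rule 2 but the environment (between two vowels) is not met → [b].
/b/ (between /b/ and /e/): rule 2 targets it, but not between two vowels → unchanged [b].
/e/ (between /b/ and /r/) is unaffected → [e].
/r/ — between /e/ and /o/, between two vowels — surfaces as [ɾ] (rule 1).
/o/ — not in any rule's target class → [o].

[diɾabbeɾo]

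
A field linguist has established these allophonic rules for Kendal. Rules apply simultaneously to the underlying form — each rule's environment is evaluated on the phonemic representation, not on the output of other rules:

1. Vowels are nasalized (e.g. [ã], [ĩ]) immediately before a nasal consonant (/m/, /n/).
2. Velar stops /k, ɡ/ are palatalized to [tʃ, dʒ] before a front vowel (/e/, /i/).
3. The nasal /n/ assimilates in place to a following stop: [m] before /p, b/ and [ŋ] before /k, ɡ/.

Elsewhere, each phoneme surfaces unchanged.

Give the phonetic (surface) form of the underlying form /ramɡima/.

/r/ stays [r].
/a/ (between /r/ and /m/) occurs before a nasal consonant → [ã] by rule 1.
/m/ (between /a/ and /ɡ/) is unaffected → [m].
Rule 2 applies to /ɡ/ (between /m/ and /i/: before a front vowel) → [dʒ].
/i/ (between /ɡ/ and /m/): before a nasal consonant, so rule 1 applies → [ĩ].
/m/ (between /i/ and /a/): no rule targets it → [m].
/a/ — word-final; rule 1 does not apply here → [a].

[rãmdʒĩma]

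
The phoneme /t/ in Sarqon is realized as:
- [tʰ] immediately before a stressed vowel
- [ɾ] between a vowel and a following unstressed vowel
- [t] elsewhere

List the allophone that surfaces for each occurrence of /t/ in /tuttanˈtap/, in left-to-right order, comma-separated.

Occurrence 1 (position 1): no conditioning environment matches → elsewhere allophone [t].
Occurrence 2 (position 3): no conditioning environment matches → elsewhere allophone [t].
Occurrence 3 (position 4): no conditioning environment matches → elsewhere allophone [t].
Occurrence 4 (position 7): immediately before a stressed vowel → [tʰ].

[t], [t], [t], [tʰ]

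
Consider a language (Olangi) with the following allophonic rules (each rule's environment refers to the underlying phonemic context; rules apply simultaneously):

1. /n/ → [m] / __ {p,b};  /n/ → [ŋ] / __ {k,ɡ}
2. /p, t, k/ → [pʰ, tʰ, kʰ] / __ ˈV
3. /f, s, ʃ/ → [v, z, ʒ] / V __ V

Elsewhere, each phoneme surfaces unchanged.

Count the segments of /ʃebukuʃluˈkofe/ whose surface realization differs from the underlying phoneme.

Segments that undergo a rule: /k/ → [kʰ] (rule 2); /f/ → [v] (rule 3).
All other segments surface unchanged.

2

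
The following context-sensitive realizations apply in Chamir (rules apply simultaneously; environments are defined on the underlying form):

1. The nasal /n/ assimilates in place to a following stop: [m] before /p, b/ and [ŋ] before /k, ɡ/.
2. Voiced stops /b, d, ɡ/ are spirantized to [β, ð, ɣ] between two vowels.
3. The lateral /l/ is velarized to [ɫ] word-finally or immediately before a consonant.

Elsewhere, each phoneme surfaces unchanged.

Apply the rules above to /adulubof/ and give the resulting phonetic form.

/a/ — not in any rule's target class → [a].
Rule 2 applies to /d/ (between /a/ and /u/: between two vowels) → [ð].
/u/ (between /d/ and /l/): no rule targets it → [u].
/l/ (between /u/ and /u/): rule 3 targets it, but not word-finally or immediately before a consonant → unchanged [l].
/u/ (between /l/ and /b/): no rule targets it → [u].
/b/ (between /u/ and /o/): between two vowels, so rule 2 applies → [β].
/o/ — not in any rule's target class → [o].
/f/ (word-final) is unaffected → [f].

[aðuluβof]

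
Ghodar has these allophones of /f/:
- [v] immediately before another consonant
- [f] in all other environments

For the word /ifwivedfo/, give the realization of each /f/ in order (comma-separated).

[v], [f]

Occurrence 1 (position 2): immediately before another consonant → [v].
Occurrence 2 (position 8): no conditioning environment matches → elsewhere allophone [f].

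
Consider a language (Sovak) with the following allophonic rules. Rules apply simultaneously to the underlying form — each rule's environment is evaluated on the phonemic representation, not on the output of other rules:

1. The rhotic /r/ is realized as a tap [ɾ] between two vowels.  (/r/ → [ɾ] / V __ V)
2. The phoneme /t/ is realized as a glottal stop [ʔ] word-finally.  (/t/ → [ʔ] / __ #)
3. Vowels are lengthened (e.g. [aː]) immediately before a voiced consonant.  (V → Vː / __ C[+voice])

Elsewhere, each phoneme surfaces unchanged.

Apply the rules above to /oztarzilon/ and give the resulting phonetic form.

[oːztaːrziːloːn]

/o/ — word-initial, before a voiced consonant — surfaces as [oː] (rule 3).
/z/ (between /o/ and /t/) is unaffected → [z].
/t/ — between /z/ and /a/; rule 2 does not apply here → [t].
/a/ (between /t/ and /r/) occurs before a voiced consonant → [aː] by rule 3.
/r/ (between /a/ and /z/) is in the target of rule 1 but the environment (between two vowels) is not met → [r].
/z/ — not in any rule's target class → [z].
/i/ (between /z/ and /l/) occurs before a voiced consonant → [iː] by rule 3.
/l/ (between /i/ and /o/): no rule targets it → [l].
/o/ (between /l/ and /n/) occurs before a voiced consonant → [oː] by rule 3.
/n/ stays [n].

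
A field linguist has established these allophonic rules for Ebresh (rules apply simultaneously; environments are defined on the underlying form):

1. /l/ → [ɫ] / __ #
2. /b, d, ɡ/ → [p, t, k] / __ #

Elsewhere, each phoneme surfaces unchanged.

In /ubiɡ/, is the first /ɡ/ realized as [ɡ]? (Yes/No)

No

/ɡ/ — word-final, word-finally — surfaces as [k] (rule 2).
The actual realization is [k], not [ɡ].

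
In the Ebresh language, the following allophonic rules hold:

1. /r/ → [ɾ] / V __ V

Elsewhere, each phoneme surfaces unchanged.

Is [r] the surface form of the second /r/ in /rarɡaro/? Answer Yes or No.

/r/ (between /a/ and /ɡ/): rule 1 targets it, but not between two vowels → unchanged [r].
The actual realization is [r], which matches [r].

Yes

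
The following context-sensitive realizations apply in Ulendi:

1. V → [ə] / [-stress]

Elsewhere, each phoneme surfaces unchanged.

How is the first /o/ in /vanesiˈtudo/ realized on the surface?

[ə]

/o/ (word-final) occurs in an unstressed syllable → [ə] by rule 1.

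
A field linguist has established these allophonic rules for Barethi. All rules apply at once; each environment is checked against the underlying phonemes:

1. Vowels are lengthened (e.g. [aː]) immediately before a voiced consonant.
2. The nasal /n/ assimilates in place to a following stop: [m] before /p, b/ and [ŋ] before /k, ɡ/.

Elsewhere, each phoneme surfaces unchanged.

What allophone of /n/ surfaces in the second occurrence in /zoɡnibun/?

[n]

/n/ — word-final; rule 2 does not apply here → [n].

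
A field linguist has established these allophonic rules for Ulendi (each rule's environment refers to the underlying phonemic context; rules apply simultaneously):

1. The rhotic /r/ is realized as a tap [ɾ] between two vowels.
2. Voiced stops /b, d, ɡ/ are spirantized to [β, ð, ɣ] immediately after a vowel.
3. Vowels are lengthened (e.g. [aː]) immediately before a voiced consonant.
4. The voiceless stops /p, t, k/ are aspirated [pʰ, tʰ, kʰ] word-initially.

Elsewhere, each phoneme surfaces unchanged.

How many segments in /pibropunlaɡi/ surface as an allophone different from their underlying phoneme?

6

Segments that undergo a rule: /p/ → [pʰ] (rule 4); /i/ → [iː] (rule 3); /b/ → [β] (rule 2); /u/ → [uː] (rule 3); /a/ → [aː] (rule 3); /ɡ/ → [ɣ] (rule 2).
All other segments surface unchanged.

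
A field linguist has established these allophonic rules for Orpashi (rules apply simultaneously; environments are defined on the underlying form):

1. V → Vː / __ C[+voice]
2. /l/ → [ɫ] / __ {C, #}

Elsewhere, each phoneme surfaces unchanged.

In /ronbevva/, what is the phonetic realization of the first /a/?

[a]

/a/ (word-final) fails the environment for rule 1, so it stays [a].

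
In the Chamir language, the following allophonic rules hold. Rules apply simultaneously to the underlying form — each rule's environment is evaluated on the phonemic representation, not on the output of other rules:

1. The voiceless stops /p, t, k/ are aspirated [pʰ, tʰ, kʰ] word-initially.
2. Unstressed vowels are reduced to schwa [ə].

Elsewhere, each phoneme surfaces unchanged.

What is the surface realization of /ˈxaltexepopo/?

[ˈxaltəxəpəpə]

/x/ (word-initial): no rule targets it → [x].
/a/ (between /x/ and /l/): rule 2 targets it, but not in an unstressed syllable → unchanged [a].
/l/ (between /a/ and /t/) is unaffected → [l].
/t/ (between /l/ and /e/) is in the target of rule 1 but the environment (word-initially) is not met → [t].
/e/ — between /t/ and /x/, in an unstressed syllable — surfaces as [ə] (rule 2).
/x/ stays [x].
/e/ — between /x/ and /p/, in an unstressed syllable — surfaces as [ə] (rule 2).
/p/ (between /e/ and /o/) is in the target of rule 1 but the environment (word-initially) is not met → [p].
/o/ — between /p/ and /p/, in an unstressed syllable — surfaces as [ə] (rule 2).
/p/ — between /o/ and /o/; rule 1 does not apply here → [p].
/o/ — word-final, in an unstressed syllable — surfaces as [ə] (rule 2).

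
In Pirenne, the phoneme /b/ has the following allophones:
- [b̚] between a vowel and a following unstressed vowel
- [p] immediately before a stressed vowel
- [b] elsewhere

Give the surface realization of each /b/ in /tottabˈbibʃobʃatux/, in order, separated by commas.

Occurrence 1 (position 6): no conditioning environment matches → elsewhere allophone [b].
Occurrence 2 (position 7): immediately before a stressed vowel → [p].
Occurrence 3 (position 9): no conditioning environment matches → elsewhere allophone [b].
Occurrence 4 (position 12): no conditioning environment matches → elsewhere allophone [b].

[b], [p], [b], [b]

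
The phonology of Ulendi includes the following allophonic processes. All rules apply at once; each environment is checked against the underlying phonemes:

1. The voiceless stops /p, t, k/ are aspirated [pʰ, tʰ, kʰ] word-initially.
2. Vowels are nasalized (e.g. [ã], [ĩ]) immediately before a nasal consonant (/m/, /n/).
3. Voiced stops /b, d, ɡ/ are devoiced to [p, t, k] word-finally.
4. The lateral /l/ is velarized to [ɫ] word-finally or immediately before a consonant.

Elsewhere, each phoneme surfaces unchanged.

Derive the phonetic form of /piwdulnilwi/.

[pʰiwduɫniɫwi]

/p/ — word-initial, word-initially — surfaces as [pʰ] (rule 1).
/i/ (between /p/ and /w/) fails the environment for rule 2, so it stays [i].
/w/ — not in any rule's target class → [w].
/d/ (between /w/ and /u/): rule 3 targets it, but not word-finally → unchanged [d].
/u/ (between /d/ and /l/): rule 2 targets it, but not before a nasal consonant → unchanged [u].
/l/ (between /u/ and /n/): word-finally or immediately before a consonant, so rule 4 applies → [ɫ].
/n/ — not in any rule's target class → [n].
/i/ — between /n/ and /l/; rule 2 does not apply here → [i].
/l/ (between /i/ and /w/) occurs word-finally or immediately before a consonant → [ɫ] by rule 4.
/w/ stays [w].
/i/ (word-final) is in the target of rule 2 but the environment (before a nasal consonant) is not met → [i].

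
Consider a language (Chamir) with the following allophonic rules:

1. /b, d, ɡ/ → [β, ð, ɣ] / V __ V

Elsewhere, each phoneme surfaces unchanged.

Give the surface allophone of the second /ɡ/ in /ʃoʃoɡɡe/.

[ɡ]

/ɡ/ (between /ɡ/ and /e/) fails the environment for rule 1, so it stays [ɡ].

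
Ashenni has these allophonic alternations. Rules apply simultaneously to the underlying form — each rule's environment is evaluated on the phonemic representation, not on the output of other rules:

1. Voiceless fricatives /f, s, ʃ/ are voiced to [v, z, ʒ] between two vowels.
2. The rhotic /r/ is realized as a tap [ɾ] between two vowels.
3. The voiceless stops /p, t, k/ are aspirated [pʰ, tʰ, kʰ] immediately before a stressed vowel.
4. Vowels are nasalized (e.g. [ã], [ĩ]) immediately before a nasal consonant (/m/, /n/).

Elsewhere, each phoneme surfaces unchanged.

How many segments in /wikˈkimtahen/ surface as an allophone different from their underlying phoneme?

Segments that undergo a rule: /k/ → [kʰ] (rule 3); /i/ → [ĩ] (rule 4); /e/ → [ẽ] (rule 4).
All other segments surface unchanged.

3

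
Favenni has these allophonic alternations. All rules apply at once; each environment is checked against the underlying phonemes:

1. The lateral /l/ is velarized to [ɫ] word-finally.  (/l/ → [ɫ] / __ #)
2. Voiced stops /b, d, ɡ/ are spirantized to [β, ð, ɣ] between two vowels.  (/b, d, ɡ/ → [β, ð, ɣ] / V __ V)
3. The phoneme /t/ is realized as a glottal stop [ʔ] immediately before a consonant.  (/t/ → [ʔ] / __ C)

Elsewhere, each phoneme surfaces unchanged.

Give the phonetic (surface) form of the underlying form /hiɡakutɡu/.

[hiɣakuʔɡu]

/h/ (word-initial) is unaffected → [h].
/i/ (between /h/ and /ɡ/) is unaffected → [i].
/ɡ/ (between /i/ and /a/) occurs between two vowels → [ɣ] by rule 2.
/a/ (between /ɡ/ and /k/) is unaffected → [a].
/k/ — not in any rule's target class → [k].
/u/ — not in any rule's target class → [u].
/t/ (between /u/ and /ɡ/) occurs immediately before a consonant → [ʔ] by rule 3.
/ɡ/ (between /t/ and /u/) fails the environment for rule 2, so it stays [ɡ].
/u/ (word-final): no rule targets it → [u].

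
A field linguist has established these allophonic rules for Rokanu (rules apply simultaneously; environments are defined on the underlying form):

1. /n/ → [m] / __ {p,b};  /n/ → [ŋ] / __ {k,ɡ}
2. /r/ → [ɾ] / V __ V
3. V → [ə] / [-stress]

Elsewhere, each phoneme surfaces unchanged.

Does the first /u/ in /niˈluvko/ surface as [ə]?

/u/ (between /l/ and /v/): rule 3 targets it, but not in an unstressed syllable → unchanged [u].
The actual realization is [u], not [ə].

No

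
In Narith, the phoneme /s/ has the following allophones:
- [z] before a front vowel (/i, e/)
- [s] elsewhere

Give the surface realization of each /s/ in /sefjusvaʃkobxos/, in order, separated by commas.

[z], [s], [s]

Occurrence 1 (position 1): before a front vowel (/i, e/) → [z].
Occurrence 2 (position 6): no conditioning environment matches → elsewhere allophone [s].
Occurrence 3 (position 15): no conditioning environment matches → elsewhere allophone [s].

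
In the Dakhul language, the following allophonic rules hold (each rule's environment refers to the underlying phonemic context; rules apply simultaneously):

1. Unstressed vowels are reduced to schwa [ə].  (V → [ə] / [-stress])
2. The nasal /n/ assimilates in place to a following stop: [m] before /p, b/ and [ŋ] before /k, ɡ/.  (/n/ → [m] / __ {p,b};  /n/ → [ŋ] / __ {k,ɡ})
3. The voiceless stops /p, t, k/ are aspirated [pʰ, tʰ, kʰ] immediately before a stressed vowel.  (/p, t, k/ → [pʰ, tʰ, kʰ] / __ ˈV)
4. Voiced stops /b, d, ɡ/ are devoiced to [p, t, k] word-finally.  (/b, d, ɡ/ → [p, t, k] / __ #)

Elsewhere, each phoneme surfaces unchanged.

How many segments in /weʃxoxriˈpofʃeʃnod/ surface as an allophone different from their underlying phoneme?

7

Segments that undergo a rule: /e/ → [ə] (rule 1); /o/ → [ə] (rule 1); /i/ → [ə] (rule 1); /p/ → [pʰ] (rule 3); /e/ → [ə] (rule 1); /o/ → [ə] (rule 1); /d/ → [t] (rule 4).
All other segments surface unchanged.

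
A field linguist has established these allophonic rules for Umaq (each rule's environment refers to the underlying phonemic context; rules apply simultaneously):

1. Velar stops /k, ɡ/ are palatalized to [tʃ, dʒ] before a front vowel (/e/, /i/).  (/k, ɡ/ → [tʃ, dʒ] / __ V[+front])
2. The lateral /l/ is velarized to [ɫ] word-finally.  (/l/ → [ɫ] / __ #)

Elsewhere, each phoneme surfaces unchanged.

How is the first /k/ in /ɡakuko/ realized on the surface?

[k]

/k/ (between /a/ and /u/) fails the environment for rule 1, so it stays [k].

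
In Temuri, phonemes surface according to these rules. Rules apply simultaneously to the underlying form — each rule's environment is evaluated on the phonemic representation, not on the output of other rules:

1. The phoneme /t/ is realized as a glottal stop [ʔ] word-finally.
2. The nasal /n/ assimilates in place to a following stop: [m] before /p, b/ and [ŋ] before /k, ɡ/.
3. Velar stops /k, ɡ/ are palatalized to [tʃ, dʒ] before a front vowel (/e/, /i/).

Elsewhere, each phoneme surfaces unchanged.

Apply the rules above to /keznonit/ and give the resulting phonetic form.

/k/ (word-initial) occurs before a front vowel → [tʃ] by rule 3.
/e/ stays [e].
/z/ (between /e/ and /n/): no rule targets it → [z].
/n/ (between /z/ and /o/): rule 2 targets it, but not before a labial or velar stop → unchanged [n].
/o/ (between /n/ and /n/): no rule targets it → [o].
/n/ (between /o/ and /i/): rule 2 targets it, but not before a labial or velar stop → unchanged [n].
/i/ (between /n/ and /t/): no rule targets it → [i].
/t/ (word-final) occurs word-finally → [ʔ] by rule 1.

[tʃeznoniʔ]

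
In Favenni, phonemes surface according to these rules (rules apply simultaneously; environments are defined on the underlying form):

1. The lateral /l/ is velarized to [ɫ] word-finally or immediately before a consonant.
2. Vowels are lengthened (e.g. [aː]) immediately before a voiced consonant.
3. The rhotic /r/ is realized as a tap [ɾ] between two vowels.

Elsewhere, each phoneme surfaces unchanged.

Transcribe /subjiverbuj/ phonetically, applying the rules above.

[suːbjiːveːrbuːj]

/s/ (word-initial) is unaffected → [s].
Rule 2 applies to /u/ (between /s/ and /b/: before a voiced consonant) → [uː].
/b/ (between /u/ and /j/) is unaffected → [b].
/j/ (between /b/ and /i/): no rule targets it → [j].
/i/ — between /j/ and /v/, before a voiced consonant — surfaces as [iː] (rule 2).
/v/ (between /i/ and /e/): no rule targets it → [v].
Rule 2 applies to /e/ (between /v/ and /r/: before a voiced consonant) → [eː].
/r/ (between /e/ and /b/) is in the target of rule 3 but the environment (between two vowels) is not met → [r].
/b/ — not in any rule's target class → [b].
/u/ (between /b/ and /j/) occurs before a voiced consonant → [uː] by rule 2.
/j/ stays [j].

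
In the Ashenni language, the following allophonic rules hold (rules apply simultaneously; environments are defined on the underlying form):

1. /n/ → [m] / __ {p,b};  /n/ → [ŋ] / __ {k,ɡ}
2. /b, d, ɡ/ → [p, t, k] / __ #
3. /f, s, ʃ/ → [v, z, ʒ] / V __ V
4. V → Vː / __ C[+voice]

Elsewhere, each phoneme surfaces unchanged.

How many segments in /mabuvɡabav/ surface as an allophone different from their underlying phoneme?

Segments that undergo a rule: /a/ → [aː] (rule 4); /u/ → [uː] (rule 4); /a/ → [aː] (rule 4); /a/ → [aː] (rule 4).
All other segments surface unchanged.

4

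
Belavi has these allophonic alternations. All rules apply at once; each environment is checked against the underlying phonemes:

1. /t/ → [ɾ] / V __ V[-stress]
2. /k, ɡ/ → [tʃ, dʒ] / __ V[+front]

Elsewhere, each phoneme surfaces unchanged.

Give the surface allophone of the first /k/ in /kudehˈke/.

/k/ (word-initial): rule 2 targets it, but not before a front vowel → unchanged [k].

[k]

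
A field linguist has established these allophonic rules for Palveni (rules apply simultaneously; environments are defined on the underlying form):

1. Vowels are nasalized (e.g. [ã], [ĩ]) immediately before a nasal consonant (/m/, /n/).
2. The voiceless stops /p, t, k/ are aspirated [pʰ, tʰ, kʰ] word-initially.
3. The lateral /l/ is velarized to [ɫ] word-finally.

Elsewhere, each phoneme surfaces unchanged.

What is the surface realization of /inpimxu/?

[ĩnpĩmxu]

/i/ (word-initial) occurs before a nasal consonant → [ĩ] by rule 1.
/n/ (between /i/ and /p/) is unaffected → [n].
/p/ — between /n/ and /i/; rule 2 does not apply here → [p].
/i/ (between /p/ and /m/) occurs before a nasal consonant → [ĩ] by rule 1.
/m/ — not in any rule's target class → [m].
/x/ stays [x].
/u/ (word-final) is in the target of rule 1 but the environment (before a nasal consonant) is not met → [u].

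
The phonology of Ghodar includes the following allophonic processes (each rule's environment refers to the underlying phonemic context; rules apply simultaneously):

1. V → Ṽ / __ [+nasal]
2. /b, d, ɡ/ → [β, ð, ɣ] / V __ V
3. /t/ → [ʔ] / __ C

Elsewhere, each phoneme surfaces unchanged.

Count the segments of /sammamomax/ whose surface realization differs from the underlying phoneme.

Segments that undergo a rule: /a/ → [ã] (rule 1); /a/ → [ã] (rule 1); /o/ → [õ] (rule 1).
All other segments surface unchanged.

3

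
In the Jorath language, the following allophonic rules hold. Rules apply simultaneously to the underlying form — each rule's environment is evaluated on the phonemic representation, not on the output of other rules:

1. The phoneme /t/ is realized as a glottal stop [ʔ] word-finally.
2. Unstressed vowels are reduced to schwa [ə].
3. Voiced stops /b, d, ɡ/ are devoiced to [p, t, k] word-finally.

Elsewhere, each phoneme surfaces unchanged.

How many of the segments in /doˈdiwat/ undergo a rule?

3

Segments that undergo a rule: /o/ → [ə] (rule 2); /a/ → [ə] (rule 2); /t/ → [ʔ] (rule 1).
All other segments surface unchanged.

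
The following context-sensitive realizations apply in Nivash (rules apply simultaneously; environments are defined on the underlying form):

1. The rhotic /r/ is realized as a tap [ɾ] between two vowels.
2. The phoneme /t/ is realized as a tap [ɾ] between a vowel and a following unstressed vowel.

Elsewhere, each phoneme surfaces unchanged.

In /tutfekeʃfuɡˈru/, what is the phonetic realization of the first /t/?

[t]

/t/ — word-initial; rule 2 does not apply here → [t].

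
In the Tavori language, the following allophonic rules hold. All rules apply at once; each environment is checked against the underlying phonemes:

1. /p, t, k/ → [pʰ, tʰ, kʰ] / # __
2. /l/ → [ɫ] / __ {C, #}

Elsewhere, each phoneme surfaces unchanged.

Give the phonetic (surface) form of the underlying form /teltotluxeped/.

[tʰeɫtotluxeped]

/t/ (word-initial): word-initially, so rule 1 applies → [tʰ].
/l/ — between /e/ and /t/, word-finally or immediately before a consonant — surfaces as [ɫ] (rule 2).
/t/ — between /l/ and /o/; rule 1 does not apply here → [t].
/t/ (between /o/ and /l/): rule 1 targets it, but not word-initially → unchanged [t].
/l/ (between /t/ and /u/): rule 2 targets it, but not word-finally or immediately before a consonant → unchanged [l].
/p/ (between /e/ and /e/) fails the environment for rule 1, so it stays [p].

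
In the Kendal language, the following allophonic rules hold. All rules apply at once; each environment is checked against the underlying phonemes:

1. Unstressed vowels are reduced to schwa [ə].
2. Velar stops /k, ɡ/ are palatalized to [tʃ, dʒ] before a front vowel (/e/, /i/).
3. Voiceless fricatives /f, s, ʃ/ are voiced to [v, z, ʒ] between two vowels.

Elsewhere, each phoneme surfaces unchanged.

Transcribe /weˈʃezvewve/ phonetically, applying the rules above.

/w/ (word-initial) is unaffected → [w].
/e/ — between /w/ and /ʃ/, in an unstressed syllable — surfaces as [ə] (rule 1).
Rule 3 applies to /ʃ/ (between /e/ and /e/: between two vowels) → [ʒ].
/e/ — between /ʃ/ and /z/; rule 1 does not apply here → [e].
/z/ — not in any rule's target class → [z].
/v/ (between /z/ and /e/): no rule targets it → [v].
/e/ meets the environment for rule 1 (in an unstressed syllable) → [ə].
/w/ (between /e/ and /v/): no rule targets it → [w].
/v/ stays [v].
/e/ (word-final): in an unstressed syllable, so rule 1 applies → [ə].

[wəˈʒezvəwvə]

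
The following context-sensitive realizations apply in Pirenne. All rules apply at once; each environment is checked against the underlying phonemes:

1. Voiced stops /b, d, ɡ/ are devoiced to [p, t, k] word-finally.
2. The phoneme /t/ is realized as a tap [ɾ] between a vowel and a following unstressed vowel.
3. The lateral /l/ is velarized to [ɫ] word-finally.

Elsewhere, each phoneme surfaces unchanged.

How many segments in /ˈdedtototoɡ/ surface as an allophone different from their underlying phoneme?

3

Segments that undergo a rule: /t/ → [ɾ] (rule 2); /t/ → [ɾ] (rule 2); /ɡ/ → [k] (rule 1).
All other segments surface unchanged.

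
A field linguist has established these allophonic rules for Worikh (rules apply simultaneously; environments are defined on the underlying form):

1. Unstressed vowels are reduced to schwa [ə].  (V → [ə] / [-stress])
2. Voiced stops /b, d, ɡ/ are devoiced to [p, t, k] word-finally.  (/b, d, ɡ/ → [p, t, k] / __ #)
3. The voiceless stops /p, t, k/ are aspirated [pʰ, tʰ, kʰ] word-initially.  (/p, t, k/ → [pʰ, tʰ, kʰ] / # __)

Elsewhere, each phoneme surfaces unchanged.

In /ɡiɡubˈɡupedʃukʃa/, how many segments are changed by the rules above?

5

Segments that undergo a rule: /i/ → [ə] (rule 1); /u/ → [ə] (rule 1); /e/ → [ə] (rule 1); /u/ → [ə] (rule 1); /a/ → [ə] (rule 1).
All other segments surface unchanged.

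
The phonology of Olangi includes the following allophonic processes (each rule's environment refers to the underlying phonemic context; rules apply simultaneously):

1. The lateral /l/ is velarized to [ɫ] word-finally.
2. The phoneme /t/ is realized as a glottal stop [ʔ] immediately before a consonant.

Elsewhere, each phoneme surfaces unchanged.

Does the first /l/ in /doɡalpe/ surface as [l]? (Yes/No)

Yes

/l/ (between /a/ and /p/) fails the environment for rule 1, so it stays [l].
The actual realization is [l], which matches [l].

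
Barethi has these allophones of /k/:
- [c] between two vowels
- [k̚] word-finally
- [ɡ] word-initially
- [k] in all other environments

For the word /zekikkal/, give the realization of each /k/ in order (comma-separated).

[c], [k], [k]

Occurrence 1 (position 3): between two vowels → [c].
Occurrence 2 (position 5): no conditioning environment matches → elsewhere allophone [k].
Occurrence 3 (position 6): no conditioning environment matches → elsewhere allophone [k].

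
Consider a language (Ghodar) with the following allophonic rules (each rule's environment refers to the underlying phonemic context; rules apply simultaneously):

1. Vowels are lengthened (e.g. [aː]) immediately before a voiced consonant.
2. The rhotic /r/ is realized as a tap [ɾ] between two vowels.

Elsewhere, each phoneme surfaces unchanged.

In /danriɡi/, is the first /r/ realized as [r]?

/r/ (between /n/ and /i/) is in the target of rule 2 but the environment (between two vowels) is not met → [r].
The actual realization is [r], which matches [r].

Yes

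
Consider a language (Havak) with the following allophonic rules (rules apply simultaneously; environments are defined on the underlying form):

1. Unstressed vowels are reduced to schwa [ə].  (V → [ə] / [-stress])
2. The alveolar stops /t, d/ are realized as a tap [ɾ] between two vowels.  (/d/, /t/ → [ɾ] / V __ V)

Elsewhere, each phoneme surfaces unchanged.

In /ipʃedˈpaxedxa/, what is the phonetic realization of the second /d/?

/d/ (between /e/ and /x/) fails the environment for rule 2, so it stays [d].

[d]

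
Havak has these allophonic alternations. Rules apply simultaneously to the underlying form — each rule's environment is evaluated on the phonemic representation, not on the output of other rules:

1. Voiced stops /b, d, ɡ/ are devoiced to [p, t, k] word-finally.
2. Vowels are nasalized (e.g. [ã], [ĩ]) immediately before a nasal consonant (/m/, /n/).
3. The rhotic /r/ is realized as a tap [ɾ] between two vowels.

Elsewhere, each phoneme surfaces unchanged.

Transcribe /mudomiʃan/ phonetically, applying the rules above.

[mudõmiʃãn]

/m/ stays [m].
/u/ — between /m/ and /d/; rule 2 does not apply here → [u].
/d/ — between /u/ and /o/; rule 1 does not apply here → [d].
/o/ meets the environment for rule 2 (before a nasal consonant) → [õ].
/m/ (between /o/ and /i/): no rule targets it → [m].
/i/ — between /m/ and /ʃ/; rule 2 does not apply here → [i].
/ʃ/ stays [ʃ].
/a/ meets the environment for rule 2 (before a nasal consonant) → [ã].
/n/ stays [n].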